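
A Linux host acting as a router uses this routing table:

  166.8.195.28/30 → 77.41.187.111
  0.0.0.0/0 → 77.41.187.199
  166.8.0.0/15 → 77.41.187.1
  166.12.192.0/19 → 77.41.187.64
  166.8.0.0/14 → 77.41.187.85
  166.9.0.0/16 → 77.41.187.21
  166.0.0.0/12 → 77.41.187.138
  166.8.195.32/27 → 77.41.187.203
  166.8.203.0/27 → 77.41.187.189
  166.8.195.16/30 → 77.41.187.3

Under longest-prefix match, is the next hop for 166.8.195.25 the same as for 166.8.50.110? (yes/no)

yes

166.8.195.25: longest match 166.8.0.0/15 -> 77.41.187.1
166.8.50.110: longest match 166.8.0.0/15 -> 77.41.187.1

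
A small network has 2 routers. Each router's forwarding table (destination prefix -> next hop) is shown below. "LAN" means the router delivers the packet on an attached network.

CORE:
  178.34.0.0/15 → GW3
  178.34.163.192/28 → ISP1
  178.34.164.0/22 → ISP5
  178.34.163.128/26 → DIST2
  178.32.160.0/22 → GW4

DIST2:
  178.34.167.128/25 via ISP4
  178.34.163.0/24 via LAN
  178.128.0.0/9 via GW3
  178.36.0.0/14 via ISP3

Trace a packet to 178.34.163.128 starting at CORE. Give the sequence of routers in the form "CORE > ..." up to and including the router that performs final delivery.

At CORE: longest match for 178.34.163.128 is 178.34.163.128/26 -> DIST2
At DIST2: longest match for 178.34.163.128 is 178.34.163.0/24 -> LAN

CORE > DIST2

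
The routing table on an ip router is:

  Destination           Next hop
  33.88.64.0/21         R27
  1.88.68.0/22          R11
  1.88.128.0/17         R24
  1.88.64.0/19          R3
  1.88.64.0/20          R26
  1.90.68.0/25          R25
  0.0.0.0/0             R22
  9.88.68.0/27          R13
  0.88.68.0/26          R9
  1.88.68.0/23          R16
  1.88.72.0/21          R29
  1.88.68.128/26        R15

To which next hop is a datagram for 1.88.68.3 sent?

R16

Routes whose prefix contains 1.88.68.3:
  0.0.0.0/0 (default, matches everything) -> R22
  1.88.64.0/19 (1.88.64.0 - 1.88.95.255) -> R3
  1.88.64.0/20 (1.88.64.0 - 1.88.79.255) -> R26
  1.88.68.0/22 (1.88.68.0 - 1.88.71.255) -> R11
  1.88.68.0/23 (1.88.68.0 - 1.88.69.255) -> R16
More-specific entries that do NOT match:
  9.88.68.0/27 (9.88.68.0 - 9.88.68.31) does not contain 1.88.68.3
  0.88.68.0/26 (0.88.68.0 - 0.88.68.63) does not contain 1.88.68.3
  1.88.68.128/26 (1.88.68.128 - 1.88.68.191) does not contain 1.88.68.3
  1.90.68.0/25 (1.90.68.0 - 1.90.68.127) does not contain 1.88.68.3
Longest matching prefix is /23 -> next hop R16.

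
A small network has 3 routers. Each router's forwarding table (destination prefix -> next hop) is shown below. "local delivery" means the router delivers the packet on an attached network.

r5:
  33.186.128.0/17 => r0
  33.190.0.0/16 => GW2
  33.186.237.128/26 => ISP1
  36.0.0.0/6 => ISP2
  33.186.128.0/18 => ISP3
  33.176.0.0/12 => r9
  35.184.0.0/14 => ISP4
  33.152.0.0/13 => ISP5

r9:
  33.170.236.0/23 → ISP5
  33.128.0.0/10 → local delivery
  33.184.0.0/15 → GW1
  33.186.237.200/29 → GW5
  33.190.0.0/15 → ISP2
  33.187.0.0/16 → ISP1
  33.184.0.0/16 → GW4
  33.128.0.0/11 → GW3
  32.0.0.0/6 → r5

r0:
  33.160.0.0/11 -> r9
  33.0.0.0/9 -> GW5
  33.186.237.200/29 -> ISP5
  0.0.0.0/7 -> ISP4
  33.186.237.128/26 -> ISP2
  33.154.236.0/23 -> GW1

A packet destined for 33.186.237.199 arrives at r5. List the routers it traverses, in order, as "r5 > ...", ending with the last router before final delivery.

r5 > r0 > r9

At r5: longest match for 33.186.237.199 is 33.186.128.0/17 -> r0
At r0: longest match for 33.186.237.199 is 33.160.0.0/11 -> r9
At r9: longest match for 33.186.237.199 is 33.128.0.0/10 -> local delivery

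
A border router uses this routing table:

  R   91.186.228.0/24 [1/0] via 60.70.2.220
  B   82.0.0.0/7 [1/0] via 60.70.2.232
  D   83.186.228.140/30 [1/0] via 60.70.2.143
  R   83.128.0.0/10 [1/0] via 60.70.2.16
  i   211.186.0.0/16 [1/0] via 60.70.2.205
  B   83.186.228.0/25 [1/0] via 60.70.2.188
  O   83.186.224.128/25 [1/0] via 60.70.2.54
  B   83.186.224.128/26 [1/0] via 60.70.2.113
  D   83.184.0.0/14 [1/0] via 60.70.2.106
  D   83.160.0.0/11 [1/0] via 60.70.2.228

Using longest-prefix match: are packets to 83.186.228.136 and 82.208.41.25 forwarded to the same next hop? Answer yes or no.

no

83.186.228.136: longest match 83.184.0.0/14 -> 60.70.2.106
82.208.41.25: longest match 82.0.0.0/7 -> 60.70.2.232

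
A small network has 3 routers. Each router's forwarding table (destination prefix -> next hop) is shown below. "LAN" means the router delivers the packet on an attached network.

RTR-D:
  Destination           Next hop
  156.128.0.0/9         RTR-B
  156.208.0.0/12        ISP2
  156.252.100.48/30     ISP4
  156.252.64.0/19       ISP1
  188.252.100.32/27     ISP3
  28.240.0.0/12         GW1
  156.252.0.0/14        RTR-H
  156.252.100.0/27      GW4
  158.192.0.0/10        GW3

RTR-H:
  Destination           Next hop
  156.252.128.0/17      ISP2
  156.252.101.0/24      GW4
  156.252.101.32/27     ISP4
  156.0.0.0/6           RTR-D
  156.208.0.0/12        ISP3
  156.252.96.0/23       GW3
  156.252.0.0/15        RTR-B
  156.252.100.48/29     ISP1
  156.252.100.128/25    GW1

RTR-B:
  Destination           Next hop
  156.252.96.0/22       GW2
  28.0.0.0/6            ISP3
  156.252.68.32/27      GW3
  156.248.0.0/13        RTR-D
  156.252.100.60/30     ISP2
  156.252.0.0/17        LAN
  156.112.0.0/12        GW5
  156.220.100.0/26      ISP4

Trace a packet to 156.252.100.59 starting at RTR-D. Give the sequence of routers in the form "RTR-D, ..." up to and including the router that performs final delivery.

RTR-D, RTR-H, RTR-B

At RTR-D: longest match for 156.252.100.59 is 156.252.0.0/14 -> RTR-H
At RTR-H: longest match for 156.252.100.59 is 156.252.0.0/15 -> RTR-B
At RTR-B: longest match for 156.252.100.59 is 156.252.0.0/17 -> LAN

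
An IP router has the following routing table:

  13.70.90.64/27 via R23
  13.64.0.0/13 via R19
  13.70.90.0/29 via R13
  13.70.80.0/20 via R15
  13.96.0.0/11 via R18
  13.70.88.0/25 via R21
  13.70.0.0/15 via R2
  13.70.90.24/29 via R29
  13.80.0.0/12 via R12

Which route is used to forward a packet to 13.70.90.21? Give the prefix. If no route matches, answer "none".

Entries matching 13.70.90.21:
  13.64.0.0/13 (13.64.0.0 - 13.71.255.255)
  13.70.0.0/15 (13.70.0.0 - 13.71.255.255)
  13.70.80.0/20 (13.70.80.0 - 13.70.95.255)
Most specific is 13.70.80.0/20.

13.70.80.0/20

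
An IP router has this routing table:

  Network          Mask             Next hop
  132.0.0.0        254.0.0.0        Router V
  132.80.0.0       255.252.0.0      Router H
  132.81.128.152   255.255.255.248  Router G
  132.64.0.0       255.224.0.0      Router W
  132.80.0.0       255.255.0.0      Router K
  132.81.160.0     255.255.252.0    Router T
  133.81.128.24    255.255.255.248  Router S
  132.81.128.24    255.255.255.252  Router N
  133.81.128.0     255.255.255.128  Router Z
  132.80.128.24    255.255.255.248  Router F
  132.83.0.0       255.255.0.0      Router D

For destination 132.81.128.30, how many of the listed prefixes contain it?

3

Prefixes containing 132.81.128.30:
  132.0.0.0/7 (132.0.0.0 - 133.255.255.255)
  132.64.0.0/11 (132.64.0.0 - 132.95.255.255)
  132.80.0.0/14 (132.80.0.0 - 132.83.255.255)
Total matching entries: 3.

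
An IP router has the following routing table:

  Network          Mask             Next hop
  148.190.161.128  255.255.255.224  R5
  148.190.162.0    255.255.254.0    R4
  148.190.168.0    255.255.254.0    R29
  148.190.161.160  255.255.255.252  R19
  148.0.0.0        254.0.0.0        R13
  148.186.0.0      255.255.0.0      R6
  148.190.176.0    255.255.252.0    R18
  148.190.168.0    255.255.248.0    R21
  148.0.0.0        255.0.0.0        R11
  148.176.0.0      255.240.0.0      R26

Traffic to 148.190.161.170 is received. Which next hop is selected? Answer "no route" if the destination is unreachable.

Routes whose prefix contains 148.190.161.170:
  148.0.0.0/7 (148.0.0.0 - 149.255.255.255) -> R13
  148.0.0.0/8 (148.0.0.0 - 148.255.255.255) -> R11
  148.176.0.0/12 (148.176.0.0 - 148.191.255.255) -> R26
More-specific entries that do NOT match:
  148.190.161.160/30 (148.190.161.160 - 148.190.161.163) does not contain 148.190.161.170
  148.190.161.128/27 (148.190.161.128 - 148.190.161.159) does not contain 148.190.161.170
  148.190.162.0/23 (148.190.162.0 - 148.190.163.255) does not contain 148.190.161.170
  148.190.168.0/23 (148.190.168.0 - 148.190.169.255) does not contain 148.190.161.170
  148.190.176.0/22 (148.190.176.0 - 148.190.179.255) does not contain 148.190.161.170
  148.190.168.0/21 (148.190.168.0 - 148.190.175.255) does not contain 148.190.161.170
  148.186.0.0/16 (148.186.0.0 - 148.186.255.255) does not contain 148.190.161.170
Longest matching prefix is /12 -> next hop R26.

R26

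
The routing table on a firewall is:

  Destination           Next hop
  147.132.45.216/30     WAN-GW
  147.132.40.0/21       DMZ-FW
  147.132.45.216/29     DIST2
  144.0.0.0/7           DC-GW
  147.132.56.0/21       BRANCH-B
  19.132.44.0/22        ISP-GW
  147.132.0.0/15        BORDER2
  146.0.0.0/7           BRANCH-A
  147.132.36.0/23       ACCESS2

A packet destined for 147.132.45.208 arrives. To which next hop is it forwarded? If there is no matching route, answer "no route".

Routes whose prefix contains 147.132.45.208:
  146.0.0.0/7 (146.0.0.0 - 147.255.255.255) -> BRANCH-A
  147.132.0.0/15 (147.132.0.0 - 147.133.255.255) -> BORDER2
  147.132.40.0/21 (147.132.40.0 - 147.132.47.255) -> DMZ-FW
More-specific entries that do NOT match:
  147.132.45.216/30 (147.132.45.216 - 147.132.45.219) does not contain 147.132.45.208
  147.132.45.216/29 (147.132.45.216 - 147.132.45.223) does not contain 147.132.45.208
  147.132.36.0/23 (147.132.36.0 - 147.132.37.255) does not contain 147.132.45.208
  19.132.44.0/22 (19.132.44.0 - 19.132.47.255) does not contain 147.132.45.208
Longest matching prefix is /21 -> next hop DMZ-FW.

DMZ-FW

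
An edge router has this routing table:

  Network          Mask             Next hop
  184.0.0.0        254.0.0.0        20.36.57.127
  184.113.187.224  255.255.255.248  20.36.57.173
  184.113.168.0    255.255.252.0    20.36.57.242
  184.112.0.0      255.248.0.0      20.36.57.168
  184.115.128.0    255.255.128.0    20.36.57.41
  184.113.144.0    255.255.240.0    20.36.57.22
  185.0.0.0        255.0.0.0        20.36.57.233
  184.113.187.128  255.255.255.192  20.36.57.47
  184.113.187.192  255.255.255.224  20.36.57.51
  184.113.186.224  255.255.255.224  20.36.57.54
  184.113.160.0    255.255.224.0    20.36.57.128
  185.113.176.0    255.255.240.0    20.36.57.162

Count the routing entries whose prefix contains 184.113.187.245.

Prefixes containing 184.113.187.245:
  184.0.0.0/7 (184.0.0.0 - 185.255.255.255)
  184.112.0.0/13 (184.112.0.0 - 184.119.255.255)
  184.113.160.0/19 (184.113.160.0 - 184.113.191.255)
Total matching entries: 3.

3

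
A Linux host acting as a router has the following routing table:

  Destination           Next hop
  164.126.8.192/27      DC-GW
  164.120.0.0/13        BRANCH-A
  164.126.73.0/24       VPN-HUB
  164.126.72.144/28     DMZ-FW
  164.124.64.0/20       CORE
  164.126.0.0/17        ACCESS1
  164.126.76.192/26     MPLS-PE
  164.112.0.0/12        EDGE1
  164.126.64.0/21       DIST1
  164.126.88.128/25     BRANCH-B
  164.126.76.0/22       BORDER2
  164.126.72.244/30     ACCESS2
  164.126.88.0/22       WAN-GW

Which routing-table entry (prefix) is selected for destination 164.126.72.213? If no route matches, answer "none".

164.126.0.0/17

Entries matching 164.126.72.213:
  164.112.0.0/12 (164.112.0.0 - 164.127.255.255)
  164.120.0.0/13 (164.120.0.0 - 164.127.255.255)
  164.126.0.0/17 (164.126.0.0 - 164.126.127.255)
Most specific is 164.126.0.0/17.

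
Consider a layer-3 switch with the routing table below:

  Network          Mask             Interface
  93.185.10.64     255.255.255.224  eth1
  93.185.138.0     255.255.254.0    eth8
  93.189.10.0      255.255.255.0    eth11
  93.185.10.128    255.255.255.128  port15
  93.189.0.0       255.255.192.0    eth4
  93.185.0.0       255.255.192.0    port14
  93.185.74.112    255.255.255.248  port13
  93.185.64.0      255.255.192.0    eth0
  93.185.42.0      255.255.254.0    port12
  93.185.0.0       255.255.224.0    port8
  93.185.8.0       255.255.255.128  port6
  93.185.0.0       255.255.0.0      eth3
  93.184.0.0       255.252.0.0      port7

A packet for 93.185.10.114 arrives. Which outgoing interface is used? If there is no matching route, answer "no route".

Routes whose prefix contains 93.185.10.114:
  93.184.0.0/14 (93.184.0.0 - 93.187.255.255) -> port7
  93.185.0.0/16 (93.185.0.0 - 93.185.255.255) -> eth3
  93.185.0.0/18 (93.185.0.0 - 93.185.63.255) -> port14
  93.185.0.0/19 (93.185.0.0 - 93.185.31.255) -> port8
More-specific entries that do NOT match:
  93.185.74.112/29 (93.185.74.112 - 93.185.74.119) does not contain 93.185.10.114
  93.185.10.64/27 (93.185.10.64 - 93.185.10.95) does not contain 93.185.10.114
  93.185.10.128/25 (93.185.10.128 - 93.185.10.255) does not contain 93.185.10.114
  93.185.8.0/25 (93.185.8.0 - 93.185.8.127) does not contain 93.185.10.114
  93.189.10.0/24 (93.189.10.0 - 93.189.10.255) does not contain 93.185.10.114
  93.185.138.0/23 (93.185.138.0 - 93.185.139.255) does not contain 93.185.10.114
  93.185.42.0/23 (93.185.42.0 - 93.185.43.255) does not contain 93.185.10.114
Longest matching prefix is /19 -> interface port8.

port8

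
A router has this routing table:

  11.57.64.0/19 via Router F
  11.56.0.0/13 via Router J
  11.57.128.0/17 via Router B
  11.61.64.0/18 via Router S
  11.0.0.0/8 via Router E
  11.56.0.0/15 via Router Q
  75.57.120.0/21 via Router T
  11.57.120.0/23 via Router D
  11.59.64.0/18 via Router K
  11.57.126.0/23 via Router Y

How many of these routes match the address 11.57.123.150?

Prefixes containing 11.57.123.150:
  11.0.0.0/8 (11.0.0.0 - 11.255.255.255)
  11.56.0.0/13 (11.56.0.0 - 11.63.255.255)
  11.56.0.0/15 (11.56.0.0 - 11.57.255.255)
Total matching entries: 3.

3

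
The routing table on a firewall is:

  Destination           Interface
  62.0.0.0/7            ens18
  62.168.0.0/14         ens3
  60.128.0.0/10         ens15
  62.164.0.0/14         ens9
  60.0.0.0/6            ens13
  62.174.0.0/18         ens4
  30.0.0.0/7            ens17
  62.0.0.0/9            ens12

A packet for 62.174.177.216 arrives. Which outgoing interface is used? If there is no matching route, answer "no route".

Routes whose prefix contains 62.174.177.216:
  60.0.0.0/6 (60.0.0.0 - 63.255.255.255) -> ens13
  62.0.0.0/7 (62.0.0.0 - 63.255.255.255) -> ens18
More-specific entries that do NOT match:
  62.174.0.0/18 (62.174.0.0 - 62.174.63.255) does not contain 62.174.177.216
  62.168.0.0/14 (62.168.0.0 - 62.171.255.255) does not contain 62.174.177.216
  62.164.0.0/14 (62.164.0.0 - 62.167.255.255) does not contain 62.174.177.216
  60.128.0.0/10 (60.128.0.0 - 60.191.255.255) does not contain 62.174.177.216
  62.0.0.0/9 (62.0.0.0 - 62.127.255.255) does not contain 62.174.177.216
Longest matching prefix is /7 -> interface ens18.

ens18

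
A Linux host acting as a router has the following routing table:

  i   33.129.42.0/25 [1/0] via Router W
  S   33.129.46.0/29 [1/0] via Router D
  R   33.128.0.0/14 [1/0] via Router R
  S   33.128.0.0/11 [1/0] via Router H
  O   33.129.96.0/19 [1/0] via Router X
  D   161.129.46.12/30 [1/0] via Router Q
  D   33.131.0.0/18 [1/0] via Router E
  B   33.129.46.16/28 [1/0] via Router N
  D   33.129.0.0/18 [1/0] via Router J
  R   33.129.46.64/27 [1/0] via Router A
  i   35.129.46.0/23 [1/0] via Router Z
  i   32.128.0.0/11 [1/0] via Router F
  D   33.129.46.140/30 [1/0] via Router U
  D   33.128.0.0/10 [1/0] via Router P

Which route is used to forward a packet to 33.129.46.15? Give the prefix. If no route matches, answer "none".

Entries matching 33.129.46.15:
  33.128.0.0/10 (33.128.0.0 - 33.191.255.255)
  33.128.0.0/11 (33.128.0.0 - 33.159.255.255)
  33.128.0.0/14 (33.128.0.0 - 33.131.255.255)
  33.129.0.0/18 (33.129.0.0 - 33.129.63.255)
Most specific is 33.129.0.0/18.

33.129.0.0/18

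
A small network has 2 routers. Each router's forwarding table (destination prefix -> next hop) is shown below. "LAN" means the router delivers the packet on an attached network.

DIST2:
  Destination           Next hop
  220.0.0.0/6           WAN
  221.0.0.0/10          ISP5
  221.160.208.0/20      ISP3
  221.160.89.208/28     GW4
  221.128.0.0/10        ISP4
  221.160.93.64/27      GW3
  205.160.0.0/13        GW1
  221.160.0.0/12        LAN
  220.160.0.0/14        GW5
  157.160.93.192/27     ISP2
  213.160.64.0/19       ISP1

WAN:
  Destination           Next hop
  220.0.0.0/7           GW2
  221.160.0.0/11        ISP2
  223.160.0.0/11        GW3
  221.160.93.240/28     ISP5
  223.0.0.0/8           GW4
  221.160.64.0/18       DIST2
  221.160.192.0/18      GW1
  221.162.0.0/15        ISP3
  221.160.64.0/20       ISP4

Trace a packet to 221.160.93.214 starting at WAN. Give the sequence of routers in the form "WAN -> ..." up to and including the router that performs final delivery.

At WAN: longest match for 221.160.93.214 is 221.160.64.0/18 -> DIST2
At DIST2: longest match for 221.160.93.214 is 221.160.0.0/12 -> LAN

WAN -> DIST2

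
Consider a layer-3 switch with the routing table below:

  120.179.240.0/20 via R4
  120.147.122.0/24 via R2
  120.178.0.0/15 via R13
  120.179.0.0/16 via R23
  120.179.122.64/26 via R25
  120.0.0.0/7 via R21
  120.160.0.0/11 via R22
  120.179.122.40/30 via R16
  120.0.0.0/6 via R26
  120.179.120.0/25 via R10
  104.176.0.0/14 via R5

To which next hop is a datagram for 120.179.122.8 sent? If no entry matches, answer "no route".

Routes whose prefix contains 120.179.122.8:
  120.0.0.0/6 (120.0.0.0 - 123.255.255.255) -> R26
  120.0.0.0/7 (120.0.0.0 - 121.255.255.255) -> R21
  120.160.0.0/11 (120.160.0.0 - 120.191.255.255) -> R22
  120.178.0.0/15 (120.178.0.0 - 120.179.255.255) -> R13
  120.179.0.0/16 (120.179.0.0 - 120.179.255.255) -> R23
More-specific entries that do NOT match:
  120.179.122.40/30 (120.179.122.40 - 120.179.122.43) does not contain 120.179.122.8
  120.179.122.64/26 (120.179.122.64 - 120.179.122.127) does not contain 120.179.122.8
  120.179.120.0/25 (120.179.120.0 - 120.179.120.127) does not contain 120.179.122.8
  120.147.122.0/24 (120.147.122.0 - 120.147.122.255) does not contain 120.179.122.8
  120.179.240.0/20 (120.179.240.0 - 120.179.255.255) does not contain 120.179.122.8
Longest matching prefix is /16 -> next hop R23.

R23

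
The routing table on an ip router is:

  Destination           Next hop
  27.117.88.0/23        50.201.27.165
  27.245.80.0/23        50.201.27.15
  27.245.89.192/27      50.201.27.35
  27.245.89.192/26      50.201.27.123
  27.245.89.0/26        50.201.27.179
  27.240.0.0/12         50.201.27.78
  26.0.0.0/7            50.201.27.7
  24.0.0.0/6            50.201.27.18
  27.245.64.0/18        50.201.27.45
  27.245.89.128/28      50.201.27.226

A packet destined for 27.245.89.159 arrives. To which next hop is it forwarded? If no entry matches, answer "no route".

Routes whose prefix contains 27.245.89.159:
  24.0.0.0/6 (24.0.0.0 - 27.255.255.255) -> 50.201.27.18
  26.0.0.0/7 (26.0.0.0 - 27.255.255.255) -> 50.201.27.7
  27.240.0.0/12 (27.240.0.0 - 27.255.255.255) -> 50.201.27.78
  27.245.64.0/18 (27.245.64.0 - 27.245.127.255) -> 50.201.27.45
More-specific entries that do NOT match:
  27.245.89.128/28 (27.245.89.128 - 27.245.89.143) does not contain 27.245.89.159
  27.245.89.192/27 (27.245.89.192 - 27.245.89.223) does not contain 27.245.89.159
  27.245.89.192/26 (27.245.89.192 - 27.245.89.255) does not contain 27.245.89.159
  27.245.89.0/26 (27.245.89.0 - 27.245.89.63) does not contain 27.245.89.159
  27.117.88.0/23 (27.117.88.0 - 27.117.89.255) does not contain 27.245.89.159
  27.245.80.0/23 (27.245.80.0 - 27.245.81.255) does not contain 27.245.89.159
Longest matching prefix is /18 -> next hop 50.201.27.45.

50.201.27.45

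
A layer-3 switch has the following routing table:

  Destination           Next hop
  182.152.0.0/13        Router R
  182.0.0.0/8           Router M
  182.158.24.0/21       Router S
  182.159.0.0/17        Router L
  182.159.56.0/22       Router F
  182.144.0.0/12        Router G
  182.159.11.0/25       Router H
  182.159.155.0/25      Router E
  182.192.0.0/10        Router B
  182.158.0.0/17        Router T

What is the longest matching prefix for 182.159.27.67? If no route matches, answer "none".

Entries matching 182.159.27.67:
  182.0.0.0/8 (182.0.0.0 - 182.255.255.255)
  182.144.0.0/12 (182.144.0.0 - 182.159.255.255)
  182.152.0.0/13 (182.152.0.0 - 182.159.255.255)
  182.159.0.0/17 (182.159.0.0 - 182.159.127.255)
Most specific is 182.159.0.0/17.

182.159.0.0/17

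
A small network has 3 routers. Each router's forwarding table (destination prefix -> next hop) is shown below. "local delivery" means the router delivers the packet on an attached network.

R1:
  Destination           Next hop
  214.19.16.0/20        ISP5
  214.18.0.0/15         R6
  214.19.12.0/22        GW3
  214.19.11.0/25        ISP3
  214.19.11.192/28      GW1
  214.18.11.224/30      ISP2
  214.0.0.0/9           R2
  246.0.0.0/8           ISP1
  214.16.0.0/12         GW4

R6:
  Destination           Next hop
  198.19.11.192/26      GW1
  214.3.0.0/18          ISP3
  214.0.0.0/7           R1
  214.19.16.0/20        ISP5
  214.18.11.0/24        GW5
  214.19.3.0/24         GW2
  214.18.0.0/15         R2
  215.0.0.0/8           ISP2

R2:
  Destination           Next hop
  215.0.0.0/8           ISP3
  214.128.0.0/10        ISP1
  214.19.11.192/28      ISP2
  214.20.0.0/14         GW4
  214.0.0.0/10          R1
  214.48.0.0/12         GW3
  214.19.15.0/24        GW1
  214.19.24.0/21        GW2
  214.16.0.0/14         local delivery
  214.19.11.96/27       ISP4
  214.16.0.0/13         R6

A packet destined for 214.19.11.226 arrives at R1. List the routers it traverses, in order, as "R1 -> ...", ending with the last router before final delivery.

At R1: longest match for 214.19.11.226 is 214.18.0.0/15 -> R6
At R6: longest match for 214.19.11.226 is 214.18.0.0/15 -> R2
At R2: longest match for 214.19.11.226 is 214.16.0.0/14 -> local delivery

R1 -> R6 -> R2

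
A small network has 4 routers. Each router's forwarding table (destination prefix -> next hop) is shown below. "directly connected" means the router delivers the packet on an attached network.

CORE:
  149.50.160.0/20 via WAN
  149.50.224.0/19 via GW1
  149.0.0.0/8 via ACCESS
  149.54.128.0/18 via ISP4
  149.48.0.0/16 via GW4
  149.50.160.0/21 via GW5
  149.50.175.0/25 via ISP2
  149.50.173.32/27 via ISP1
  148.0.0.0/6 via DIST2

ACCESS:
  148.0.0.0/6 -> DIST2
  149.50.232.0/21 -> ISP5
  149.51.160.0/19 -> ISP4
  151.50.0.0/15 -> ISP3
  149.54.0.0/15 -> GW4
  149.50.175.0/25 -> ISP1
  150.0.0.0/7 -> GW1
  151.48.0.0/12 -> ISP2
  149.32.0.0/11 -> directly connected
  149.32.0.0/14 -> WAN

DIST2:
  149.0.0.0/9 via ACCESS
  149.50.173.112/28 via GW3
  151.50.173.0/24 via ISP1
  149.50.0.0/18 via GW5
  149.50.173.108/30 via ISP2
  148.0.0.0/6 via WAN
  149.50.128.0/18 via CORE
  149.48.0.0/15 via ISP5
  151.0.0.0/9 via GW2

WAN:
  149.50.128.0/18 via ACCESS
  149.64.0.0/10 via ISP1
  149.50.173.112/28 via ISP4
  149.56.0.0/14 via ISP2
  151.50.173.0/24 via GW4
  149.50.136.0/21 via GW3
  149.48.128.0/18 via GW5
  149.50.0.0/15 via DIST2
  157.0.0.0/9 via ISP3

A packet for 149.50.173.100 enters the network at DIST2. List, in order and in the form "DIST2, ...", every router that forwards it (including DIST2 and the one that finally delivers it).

At DIST2: longest match for 149.50.173.100 is 149.50.128.0/18 -> CORE
At CORE: longest match for 149.50.173.100 is 149.50.160.0/20 -> WAN
At WAN: longest match for 149.50.173.100 is 149.50.128.0/18 -> ACCESS
At ACCESS: longest match for 149.50.173.100 is 149.32.0.0/11 -> directly connected

DIST2, CORE, WAN, ACCESS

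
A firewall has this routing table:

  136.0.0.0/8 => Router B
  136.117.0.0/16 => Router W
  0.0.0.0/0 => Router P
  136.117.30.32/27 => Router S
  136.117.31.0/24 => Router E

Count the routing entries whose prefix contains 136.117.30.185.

3

Prefixes containing 136.117.30.185:
  0.0.0.0/0 (default, matches everything)
  136.0.0.0/8 (136.0.0.0 - 136.255.255.255)
  136.117.0.0/16 (136.117.0.0 - 136.117.255.255)
Total matching entries: 3.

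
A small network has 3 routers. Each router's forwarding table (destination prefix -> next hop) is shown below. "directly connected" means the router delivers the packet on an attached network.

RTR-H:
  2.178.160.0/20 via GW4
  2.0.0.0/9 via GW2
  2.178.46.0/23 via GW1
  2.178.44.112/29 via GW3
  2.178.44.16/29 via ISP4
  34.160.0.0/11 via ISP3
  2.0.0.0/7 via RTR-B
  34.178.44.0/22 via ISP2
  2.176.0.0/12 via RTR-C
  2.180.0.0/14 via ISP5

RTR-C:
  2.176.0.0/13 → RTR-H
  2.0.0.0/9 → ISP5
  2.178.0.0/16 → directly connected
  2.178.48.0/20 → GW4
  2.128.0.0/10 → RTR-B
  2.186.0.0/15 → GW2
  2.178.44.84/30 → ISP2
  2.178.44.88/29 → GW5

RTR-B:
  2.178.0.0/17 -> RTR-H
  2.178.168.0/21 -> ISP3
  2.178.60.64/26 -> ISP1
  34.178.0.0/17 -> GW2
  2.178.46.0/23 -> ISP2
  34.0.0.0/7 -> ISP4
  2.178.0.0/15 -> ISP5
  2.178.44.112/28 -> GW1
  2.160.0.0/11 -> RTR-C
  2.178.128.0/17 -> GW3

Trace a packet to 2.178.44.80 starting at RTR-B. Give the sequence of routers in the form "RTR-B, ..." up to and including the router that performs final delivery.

At RTR-B: longest match for 2.178.44.80 is 2.178.0.0/17 -> RTR-H
At RTR-H: longest match for 2.178.44.80 is 2.176.0.0/12 -> RTR-C
At RTR-C: longest match for 2.178.44.80 is 2.178.0.0/16 -> directly connected

RTR-B, RTR-H, RTR-C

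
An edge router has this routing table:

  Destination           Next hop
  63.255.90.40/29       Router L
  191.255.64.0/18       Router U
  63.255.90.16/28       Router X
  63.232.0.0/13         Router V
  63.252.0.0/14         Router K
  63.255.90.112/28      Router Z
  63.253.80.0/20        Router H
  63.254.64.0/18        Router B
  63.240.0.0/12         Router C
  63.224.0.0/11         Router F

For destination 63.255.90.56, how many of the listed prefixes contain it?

Prefixes containing 63.255.90.56:
  63.224.0.0/11 (63.224.0.0 - 63.255.255.255)
  63.240.0.0/12 (63.240.0.0 - 63.255.255.255)
  63.252.0.0/14 (63.252.0.0 - 63.255.255.255)
Total matching entries: 3.

3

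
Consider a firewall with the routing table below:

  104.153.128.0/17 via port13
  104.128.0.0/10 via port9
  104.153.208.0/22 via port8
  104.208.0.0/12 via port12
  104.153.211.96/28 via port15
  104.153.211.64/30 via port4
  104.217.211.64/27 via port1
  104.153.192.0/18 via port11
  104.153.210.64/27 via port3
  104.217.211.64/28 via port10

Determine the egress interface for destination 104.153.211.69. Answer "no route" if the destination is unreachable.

port8

Routes whose prefix contains 104.153.211.69:
  104.128.0.0/10 (104.128.0.0 - 104.191.255.255) -> port9
  104.153.128.0/17 (104.153.128.0 - 104.153.255.255) -> port13
  104.153.192.0/18 (104.153.192.0 - 104.153.255.255) -> port11
  104.153.208.0/22 (104.153.208.0 - 104.153.211.255) -> port8
More-specific entries that do NOT match:
  104.153.211.64/30 (104.153.211.64 - 104.153.211.67) does not contain 104.153.211.69
  104.153.211.96/28 (104.153.211.96 - 104.153.211.111) does not contain 104.153.211.69
  104.217.211.64/28 (104.217.211.64 - 104.217.211.79) does not contain 104.153.211.69
  104.217.211.64/27 (104.217.211.64 - 104.217.211.95) does not contain 104.153.211.69
  104.153.210.64/27 (104.153.210.64 - 104.153.210.95) does not contain 104.153.211.69
Longest matching prefix is /22 -> interface port8.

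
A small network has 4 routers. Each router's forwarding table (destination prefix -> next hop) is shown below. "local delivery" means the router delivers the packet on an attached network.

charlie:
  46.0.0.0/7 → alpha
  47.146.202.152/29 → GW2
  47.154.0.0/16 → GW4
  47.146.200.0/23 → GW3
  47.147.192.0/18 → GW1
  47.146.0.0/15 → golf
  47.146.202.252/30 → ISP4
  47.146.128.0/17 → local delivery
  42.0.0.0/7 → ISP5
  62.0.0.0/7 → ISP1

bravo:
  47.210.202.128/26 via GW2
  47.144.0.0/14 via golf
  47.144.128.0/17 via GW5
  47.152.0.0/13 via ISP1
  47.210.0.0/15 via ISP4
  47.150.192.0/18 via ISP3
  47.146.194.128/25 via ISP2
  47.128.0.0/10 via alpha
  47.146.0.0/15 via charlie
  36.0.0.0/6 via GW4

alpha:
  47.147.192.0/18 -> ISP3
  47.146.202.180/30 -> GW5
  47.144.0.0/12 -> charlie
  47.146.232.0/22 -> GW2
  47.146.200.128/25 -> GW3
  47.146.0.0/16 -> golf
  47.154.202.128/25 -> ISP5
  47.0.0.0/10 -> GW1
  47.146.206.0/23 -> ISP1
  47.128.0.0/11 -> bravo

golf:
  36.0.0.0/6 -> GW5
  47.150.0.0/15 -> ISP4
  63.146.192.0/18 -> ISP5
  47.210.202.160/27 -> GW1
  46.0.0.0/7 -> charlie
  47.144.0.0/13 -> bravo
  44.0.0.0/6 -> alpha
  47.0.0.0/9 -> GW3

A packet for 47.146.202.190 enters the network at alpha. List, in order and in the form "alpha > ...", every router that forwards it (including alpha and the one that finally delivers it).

At alpha: longest match for 47.146.202.190 is 47.146.0.0/16 -> golf
At golf: longest match for 47.146.202.190 is 47.144.0.0/13 -> bravo
At bravo: longest match for 47.146.202.190 is 47.146.0.0/15 -> charlie
At charlie: longest match for 47.146.202.190 is 47.146.128.0/17 -> local delivery

alpha > golf > bravo > charlie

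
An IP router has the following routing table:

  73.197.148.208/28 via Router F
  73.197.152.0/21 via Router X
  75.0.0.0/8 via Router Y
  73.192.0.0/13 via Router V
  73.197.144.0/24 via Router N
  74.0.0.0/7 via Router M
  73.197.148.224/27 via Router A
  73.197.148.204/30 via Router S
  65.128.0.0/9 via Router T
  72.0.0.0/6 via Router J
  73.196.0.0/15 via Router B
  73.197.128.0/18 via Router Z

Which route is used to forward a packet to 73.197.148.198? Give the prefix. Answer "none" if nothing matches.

73.197.128.0/18

Entries matching 73.197.148.198:
  72.0.0.0/6 (72.0.0.0 - 75.255.255.255)
  73.192.0.0/13 (73.192.0.0 - 73.199.255.255)
  73.196.0.0/15 (73.196.0.0 - 73.197.255.255)
  73.197.128.0/18 (73.197.128.0 - 73.197.191.255)
Most specific is 73.197.128.0/18.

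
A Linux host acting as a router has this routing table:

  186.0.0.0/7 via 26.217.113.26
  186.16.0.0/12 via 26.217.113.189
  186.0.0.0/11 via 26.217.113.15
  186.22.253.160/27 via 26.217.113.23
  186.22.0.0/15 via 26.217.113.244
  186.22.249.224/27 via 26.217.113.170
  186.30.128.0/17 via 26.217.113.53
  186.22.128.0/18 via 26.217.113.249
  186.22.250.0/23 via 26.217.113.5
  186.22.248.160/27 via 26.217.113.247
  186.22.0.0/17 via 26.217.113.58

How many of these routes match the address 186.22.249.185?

Prefixes containing 186.22.249.185:
  186.0.0.0/7 (186.0.0.0 - 187.255.255.255)
  186.0.0.0/11 (186.0.0.0 - 186.31.255.255)
  186.16.0.0/12 (186.16.0.0 - 186.31.255.255)
  186.22.0.0/15 (186.22.0.0 - 186.23.255.255)
Total matching entries: 4.

4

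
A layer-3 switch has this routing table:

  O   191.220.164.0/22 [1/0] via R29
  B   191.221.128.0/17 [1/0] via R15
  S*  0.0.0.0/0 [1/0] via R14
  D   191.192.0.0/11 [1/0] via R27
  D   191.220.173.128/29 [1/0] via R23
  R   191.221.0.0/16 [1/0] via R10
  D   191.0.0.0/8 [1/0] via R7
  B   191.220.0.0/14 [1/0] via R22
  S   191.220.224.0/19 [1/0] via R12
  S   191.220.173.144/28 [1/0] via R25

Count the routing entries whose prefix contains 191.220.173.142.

4

Prefixes containing 191.220.173.142:
  0.0.0.0/0 (default, matches everything)
  191.0.0.0/8 (191.0.0.0 - 191.255.255.255)
  191.192.0.0/11 (191.192.0.0 - 191.223.255.255)
  191.220.0.0/14 (191.220.0.0 - 191.223.255.255)
Total matching entries: 4.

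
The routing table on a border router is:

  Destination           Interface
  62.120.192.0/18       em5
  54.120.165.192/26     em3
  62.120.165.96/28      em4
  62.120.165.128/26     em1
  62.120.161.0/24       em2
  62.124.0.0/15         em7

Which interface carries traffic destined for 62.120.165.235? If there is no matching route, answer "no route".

no route

No entry's prefix contains 62.120.165.235; there is no default route.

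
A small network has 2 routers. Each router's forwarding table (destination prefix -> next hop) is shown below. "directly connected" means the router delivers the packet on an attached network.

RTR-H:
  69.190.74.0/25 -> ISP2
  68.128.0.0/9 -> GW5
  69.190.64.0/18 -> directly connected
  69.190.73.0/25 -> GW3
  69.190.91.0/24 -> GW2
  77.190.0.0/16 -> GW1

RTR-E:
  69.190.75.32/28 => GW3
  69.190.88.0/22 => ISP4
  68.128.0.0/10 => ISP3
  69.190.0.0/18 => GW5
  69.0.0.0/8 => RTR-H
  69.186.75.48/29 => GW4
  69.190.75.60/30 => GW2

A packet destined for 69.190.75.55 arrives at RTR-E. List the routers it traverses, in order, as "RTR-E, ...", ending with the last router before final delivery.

At RTR-E: longest match for 69.190.75.55 is 69.0.0.0/8 -> RTR-H
At RTR-H: longest match for 69.190.75.55 is 69.190.64.0/18 -> directly connected

RTR-E, RTR-H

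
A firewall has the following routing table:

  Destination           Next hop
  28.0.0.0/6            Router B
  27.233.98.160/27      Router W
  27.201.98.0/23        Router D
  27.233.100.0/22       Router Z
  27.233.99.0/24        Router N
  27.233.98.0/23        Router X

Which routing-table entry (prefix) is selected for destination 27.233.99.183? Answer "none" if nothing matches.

Entries matching 27.233.99.183:
  27.233.98.0/23 (27.233.98.0 - 27.233.99.255)
  27.233.99.0/24 (27.233.99.0 - 27.233.99.255)
Most specific is 27.233.99.0/24.

27.233.99.0/24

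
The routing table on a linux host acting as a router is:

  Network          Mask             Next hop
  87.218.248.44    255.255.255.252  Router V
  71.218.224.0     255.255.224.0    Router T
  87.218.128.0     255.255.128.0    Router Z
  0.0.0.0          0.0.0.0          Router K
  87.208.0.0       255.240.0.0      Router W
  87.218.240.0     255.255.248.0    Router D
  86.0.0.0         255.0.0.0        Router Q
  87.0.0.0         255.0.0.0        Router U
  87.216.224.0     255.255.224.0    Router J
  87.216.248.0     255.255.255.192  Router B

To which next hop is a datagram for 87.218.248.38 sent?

Routes whose prefix contains 87.218.248.38:
  0.0.0.0/0 (default, matches everything) -> Router K
  87.0.0.0/8 (87.0.0.0 - 87.255.255.255) -> Router U
  87.208.0.0/12 (87.208.0.0 - 87.223.255.255) -> Router W
  87.218.128.0/17 (87.218.128.0 - 87.218.255.255) -> Router Z
More-specific entries that do NOT match:
  87.218.248.44/30 (87.218.248.44 - 87.218.248.47) does not contain 87.218.248.38
  87.216.248.0/26 (87.216.248.0 - 87.216.248.63) does not contain 87.218.248.38
  87.218.240.0/21 (87.218.240.0 - 87.218.247.255) does not contain 87.218.248.38
  71.218.224.0/19 (71.218.224.0 - 71.218.255.255) does not contain 87.218.248.38
  87.216.224.0/19 (87.216.224.0 - 87.216.255.255) does not contain 87.218.248.38
Longest matching prefix is /17 -> next hop Router Z.

Router Z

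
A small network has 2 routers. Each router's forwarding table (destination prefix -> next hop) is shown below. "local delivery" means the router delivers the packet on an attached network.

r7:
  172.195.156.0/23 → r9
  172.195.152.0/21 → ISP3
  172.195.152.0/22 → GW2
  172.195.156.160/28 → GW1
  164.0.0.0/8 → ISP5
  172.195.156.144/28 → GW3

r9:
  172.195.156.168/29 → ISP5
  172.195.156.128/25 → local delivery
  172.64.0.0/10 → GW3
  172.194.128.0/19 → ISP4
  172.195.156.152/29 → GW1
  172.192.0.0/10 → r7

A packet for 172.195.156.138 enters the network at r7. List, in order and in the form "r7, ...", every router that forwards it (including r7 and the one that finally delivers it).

r7, r9

At r7: longest match for 172.195.156.138 is 172.195.156.0/23 -> r9
At r9: longest match for 172.195.156.138 is 172.195.156.128/25 -> local delivery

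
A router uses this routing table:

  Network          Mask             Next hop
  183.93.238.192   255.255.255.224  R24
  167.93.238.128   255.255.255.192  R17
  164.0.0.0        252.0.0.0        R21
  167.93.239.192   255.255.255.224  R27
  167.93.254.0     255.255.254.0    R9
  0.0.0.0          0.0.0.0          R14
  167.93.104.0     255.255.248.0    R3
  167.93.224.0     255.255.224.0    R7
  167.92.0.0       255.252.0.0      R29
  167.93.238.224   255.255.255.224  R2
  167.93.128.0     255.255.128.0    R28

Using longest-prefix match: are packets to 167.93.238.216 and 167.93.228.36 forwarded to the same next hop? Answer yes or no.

yes

167.93.238.216: longest match 167.93.224.0/19 -> R7
167.93.228.36: longest match 167.93.224.0/19 -> R7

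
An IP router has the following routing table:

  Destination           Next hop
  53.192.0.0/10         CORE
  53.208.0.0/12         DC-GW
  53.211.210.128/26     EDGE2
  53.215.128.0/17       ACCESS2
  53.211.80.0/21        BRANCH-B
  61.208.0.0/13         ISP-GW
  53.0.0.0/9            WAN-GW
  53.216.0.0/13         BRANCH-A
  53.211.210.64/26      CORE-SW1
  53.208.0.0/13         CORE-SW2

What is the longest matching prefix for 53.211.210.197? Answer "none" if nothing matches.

53.208.0.0/13

Entries matching 53.211.210.197:
  53.192.0.0/10 (53.192.0.0 - 53.255.255.255)
  53.208.0.0/12 (53.208.0.0 - 53.223.255.255)
  53.208.0.0/13 (53.208.0.0 - 53.215.255.255)
Most specific is 53.208.0.0/13.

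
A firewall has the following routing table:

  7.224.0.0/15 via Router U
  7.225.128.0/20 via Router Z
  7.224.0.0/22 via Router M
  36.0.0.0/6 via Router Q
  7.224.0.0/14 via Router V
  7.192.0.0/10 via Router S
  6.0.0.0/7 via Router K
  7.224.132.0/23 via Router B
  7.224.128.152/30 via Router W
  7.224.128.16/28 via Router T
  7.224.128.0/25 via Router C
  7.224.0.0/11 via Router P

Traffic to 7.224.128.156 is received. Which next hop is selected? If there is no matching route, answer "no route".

Routes whose prefix contains 7.224.128.156:
  6.0.0.0/7 (6.0.0.0 - 7.255.255.255) -> Router K
  7.192.0.0/10 (7.192.0.0 - 7.255.255.255) -> Router S
  7.224.0.0/11 (7.224.0.0 - 7.255.255.255) -> Router P
  7.224.0.0/14 (7.224.0.0 - 7.227.255.255) -> Router V
  7.224.0.0/15 (7.224.0.0 - 7.225.255.255) -> Router U
More-specific entries that do NOT match:
  7.224.128.152/30 (7.224.128.152 - 7.224.128.155) does not contain 7.224.128.156
  7.224.128.16/28 (7.224.128.16 - 7.224.128.31) does not contain 7.224.128.156
  7.224.128.0/25 (7.224.128.0 - 7.224.128.127) does not contain 7.224.128.156
  7.224.132.0/23 (7.224.132.0 - 7.224.133.255) does not contain 7.224.128.156
  7.224.0.0/22 (7.224.0.0 - 7.224.3.255) does not contain 7.224.128.156
  7.225.128.0/20 (7.225.128.0 - 7.225.143.255) does not contain 7.224.128.156
Longest matching prefix is /15 -> next hop Router U.

Router U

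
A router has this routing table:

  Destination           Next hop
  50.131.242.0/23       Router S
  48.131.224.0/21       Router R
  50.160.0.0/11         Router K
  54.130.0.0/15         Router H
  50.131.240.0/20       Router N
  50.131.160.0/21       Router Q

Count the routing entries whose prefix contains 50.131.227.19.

No listed prefix contains 50.131.227.19.
Total matching entries: 0.

0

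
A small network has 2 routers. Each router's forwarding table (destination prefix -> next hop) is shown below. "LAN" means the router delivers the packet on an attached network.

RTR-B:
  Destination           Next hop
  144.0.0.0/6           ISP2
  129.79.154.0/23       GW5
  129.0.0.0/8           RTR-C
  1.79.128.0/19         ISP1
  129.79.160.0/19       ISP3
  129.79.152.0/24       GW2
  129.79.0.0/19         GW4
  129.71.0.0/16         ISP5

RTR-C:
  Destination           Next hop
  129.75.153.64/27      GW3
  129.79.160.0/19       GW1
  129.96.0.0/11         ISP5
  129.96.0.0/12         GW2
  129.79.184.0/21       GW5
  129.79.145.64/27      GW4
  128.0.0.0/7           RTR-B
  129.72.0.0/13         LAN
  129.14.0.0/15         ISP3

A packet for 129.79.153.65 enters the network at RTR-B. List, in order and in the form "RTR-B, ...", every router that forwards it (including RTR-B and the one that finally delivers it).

RTR-B, RTR-C

At RTR-B: longest match for 129.79.153.65 is 129.0.0.0/8 -> RTR-C
At RTR-C: longest match for 129.79.153.65 is 129.72.0.0/13 -> LAN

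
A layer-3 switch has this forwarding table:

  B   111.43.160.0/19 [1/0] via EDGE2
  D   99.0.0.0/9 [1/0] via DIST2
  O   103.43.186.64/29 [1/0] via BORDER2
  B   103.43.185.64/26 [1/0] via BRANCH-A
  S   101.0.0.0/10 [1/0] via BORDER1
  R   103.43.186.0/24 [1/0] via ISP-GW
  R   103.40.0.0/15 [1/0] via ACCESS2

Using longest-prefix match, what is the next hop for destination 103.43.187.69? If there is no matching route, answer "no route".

no route

No entry's prefix contains 103.43.187.69; there is no default route.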